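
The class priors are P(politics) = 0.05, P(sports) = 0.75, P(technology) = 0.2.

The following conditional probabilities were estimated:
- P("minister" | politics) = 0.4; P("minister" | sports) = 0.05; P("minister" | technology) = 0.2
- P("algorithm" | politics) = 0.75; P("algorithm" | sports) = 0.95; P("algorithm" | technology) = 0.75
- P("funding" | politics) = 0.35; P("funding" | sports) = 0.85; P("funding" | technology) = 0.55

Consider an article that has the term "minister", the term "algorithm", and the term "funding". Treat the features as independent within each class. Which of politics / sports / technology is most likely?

sports

politics: 0.05 × 0.4 × 0.75 × 0.35 = 0.00525
sports: 0.75 × 0.05 × 0.95 × 0.85 = 0.03028125
technology: 0.2 × 0.2 × 0.75 × 0.55 = 0.0165
Highest score → sports.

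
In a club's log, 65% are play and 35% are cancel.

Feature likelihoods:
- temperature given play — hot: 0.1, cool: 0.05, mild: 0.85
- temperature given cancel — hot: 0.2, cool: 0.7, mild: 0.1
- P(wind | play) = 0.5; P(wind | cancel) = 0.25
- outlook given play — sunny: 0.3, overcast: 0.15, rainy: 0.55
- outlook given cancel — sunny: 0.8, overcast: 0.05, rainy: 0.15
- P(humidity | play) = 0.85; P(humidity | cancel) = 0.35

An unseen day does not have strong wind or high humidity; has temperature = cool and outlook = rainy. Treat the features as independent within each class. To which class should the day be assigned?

cancel

play: 0.65 × 0.05 × (1−0.5) × 0.55 × (1−0.85) = 0.001340625
cancel: 0.35 × 0.7 × (1−0.25) × 0.15 × (1−0.35) = 0.017915625
Highest score → cancel.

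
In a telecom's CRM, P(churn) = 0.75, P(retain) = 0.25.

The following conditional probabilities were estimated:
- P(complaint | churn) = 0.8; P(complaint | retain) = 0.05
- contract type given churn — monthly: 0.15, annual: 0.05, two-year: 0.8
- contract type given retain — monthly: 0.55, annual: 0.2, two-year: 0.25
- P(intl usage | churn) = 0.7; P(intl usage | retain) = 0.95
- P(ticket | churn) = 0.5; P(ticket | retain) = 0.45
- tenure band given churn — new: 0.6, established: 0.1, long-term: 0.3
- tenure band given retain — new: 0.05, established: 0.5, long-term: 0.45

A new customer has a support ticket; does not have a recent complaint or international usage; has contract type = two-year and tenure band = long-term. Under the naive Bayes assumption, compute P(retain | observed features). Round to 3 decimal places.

0.100

churn: 0.75 × (1−0.8) × 0.8 × (1−0.7) × 0.5 × 0.3 = 0.0054
retain: 0.25 × (1−0.05) × 0.25 × (1−0.95) × 0.45 × 0.45 = 0.000601171875
P(retain | x) = 0.000601171875 / 0.006001171875 ≈ 0.100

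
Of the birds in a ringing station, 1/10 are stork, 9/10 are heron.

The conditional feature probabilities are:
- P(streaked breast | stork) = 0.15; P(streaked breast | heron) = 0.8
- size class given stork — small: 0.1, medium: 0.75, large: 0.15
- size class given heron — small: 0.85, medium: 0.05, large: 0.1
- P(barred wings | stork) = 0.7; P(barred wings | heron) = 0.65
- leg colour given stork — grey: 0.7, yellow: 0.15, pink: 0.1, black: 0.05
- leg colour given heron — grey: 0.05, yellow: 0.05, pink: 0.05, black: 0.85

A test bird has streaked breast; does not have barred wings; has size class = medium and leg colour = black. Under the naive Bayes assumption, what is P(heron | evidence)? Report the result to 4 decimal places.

stork: 0.1 × 0.15 × 0.75 × (1−0.7) × 0.05 = 0.00016875
heron: 0.9 × 0.8 × 0.05 × (1−0.65) × 0.85 = 0.01071
P(heron | x) = 0.01071 / 0.01087875 ≈ 0.9845

0.9845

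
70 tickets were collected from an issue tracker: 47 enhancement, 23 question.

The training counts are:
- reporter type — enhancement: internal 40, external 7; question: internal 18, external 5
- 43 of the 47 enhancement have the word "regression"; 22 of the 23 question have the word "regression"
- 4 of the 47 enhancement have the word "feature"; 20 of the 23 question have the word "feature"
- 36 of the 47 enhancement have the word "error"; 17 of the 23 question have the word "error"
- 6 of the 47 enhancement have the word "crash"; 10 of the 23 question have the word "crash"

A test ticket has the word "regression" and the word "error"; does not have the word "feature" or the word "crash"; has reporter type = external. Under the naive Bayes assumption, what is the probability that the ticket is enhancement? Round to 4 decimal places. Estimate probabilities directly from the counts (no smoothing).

0.9376

enhancement: (47/70) × (7/47) × (43/47) × (43/47) × (36/47) × (41/47) ≈ 0.0559283
question: (23/70) × (5/23) × (22/23) × (3/23) × (17/23) × (13/23) ≈ 0.00372303
P(enhancement | x) = 0.0559283 / 0.05965133 ≈ 0.9376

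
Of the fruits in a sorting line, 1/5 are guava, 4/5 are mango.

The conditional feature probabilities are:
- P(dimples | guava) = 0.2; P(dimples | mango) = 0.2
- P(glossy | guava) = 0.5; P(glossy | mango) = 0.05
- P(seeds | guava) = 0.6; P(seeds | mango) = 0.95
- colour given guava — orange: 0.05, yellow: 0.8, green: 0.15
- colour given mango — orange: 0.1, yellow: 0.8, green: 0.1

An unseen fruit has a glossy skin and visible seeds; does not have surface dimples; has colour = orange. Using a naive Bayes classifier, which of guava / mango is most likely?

mango

guava: 0.2 × (1−0.2) × 0.5 × 0.6 × 0.05 = 0.0024
mango: 0.8 × (1−0.2) × 0.05 × 0.95 × 0.1 = 0.00304
Highest score → mango.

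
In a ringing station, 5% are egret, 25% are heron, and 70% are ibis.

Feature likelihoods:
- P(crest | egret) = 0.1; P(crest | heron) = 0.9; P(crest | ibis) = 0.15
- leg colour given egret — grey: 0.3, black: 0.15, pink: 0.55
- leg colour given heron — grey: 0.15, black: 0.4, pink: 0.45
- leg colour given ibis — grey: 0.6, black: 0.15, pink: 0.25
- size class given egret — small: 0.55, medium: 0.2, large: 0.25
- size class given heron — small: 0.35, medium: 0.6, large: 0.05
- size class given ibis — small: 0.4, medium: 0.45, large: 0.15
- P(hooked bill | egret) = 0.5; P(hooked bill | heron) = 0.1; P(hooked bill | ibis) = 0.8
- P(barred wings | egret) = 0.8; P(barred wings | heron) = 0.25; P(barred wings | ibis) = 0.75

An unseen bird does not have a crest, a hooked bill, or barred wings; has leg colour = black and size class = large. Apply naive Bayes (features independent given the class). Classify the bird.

ibis

egret: 0.05 × (1−0.1) × 0.15 × 0.25 × (1−0.5) × (1−0.8) = 0.00016875
heron: 0.25 × (1−0.9) × 0.4 × 0.05 × (1−0.1) × (1−0.25) = 0.0003375
ibis: 0.7 × (1−0.15) × 0.15 × 0.15 × (1−0.8) × (1−0.75) = 0.000669375
Highest score → ibis.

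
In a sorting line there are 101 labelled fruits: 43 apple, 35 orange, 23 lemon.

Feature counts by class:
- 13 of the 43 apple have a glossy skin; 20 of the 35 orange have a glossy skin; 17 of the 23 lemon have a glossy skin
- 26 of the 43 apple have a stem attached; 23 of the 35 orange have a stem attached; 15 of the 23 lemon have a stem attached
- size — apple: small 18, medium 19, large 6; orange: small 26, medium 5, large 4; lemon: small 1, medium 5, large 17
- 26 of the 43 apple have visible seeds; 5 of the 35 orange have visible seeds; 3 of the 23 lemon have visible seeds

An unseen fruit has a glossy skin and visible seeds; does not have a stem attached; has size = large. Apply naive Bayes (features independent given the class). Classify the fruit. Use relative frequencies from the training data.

apple: (43/101) × (13/43) × (17/43) × (6/43) × (26/43) ≈ 0.00429329
orange: (35/101) × (20/35) × (12/35) × (4/35) × (5/35) ≈ 0.00110845
lemon: (23/101) × (17/23) × (8/23) × (17/23) × (3/23) ≈ 0.00564422
Highest score → lemon.

lemon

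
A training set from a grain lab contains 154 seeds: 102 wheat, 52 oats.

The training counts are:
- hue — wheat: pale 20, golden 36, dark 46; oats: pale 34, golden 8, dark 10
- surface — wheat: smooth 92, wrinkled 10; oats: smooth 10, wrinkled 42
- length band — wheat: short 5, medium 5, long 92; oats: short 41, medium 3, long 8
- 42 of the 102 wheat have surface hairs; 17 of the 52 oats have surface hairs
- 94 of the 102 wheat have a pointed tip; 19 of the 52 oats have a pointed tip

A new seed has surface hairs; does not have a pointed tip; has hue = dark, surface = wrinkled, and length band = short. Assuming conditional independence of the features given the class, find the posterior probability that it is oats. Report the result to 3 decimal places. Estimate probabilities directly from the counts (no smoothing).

0.995

wheat: (102/154) × (46/102) × (10/102) × (5/102) × (42/102) × (8/102) ≈ 0.0000463602
oats: (52/154) × (10/52) × (42/52) × (41/52) × (17/52) × (33/52) ≈ 0.0085795
P(oats | x) = 0.0085795 / 0.0086258602 ≈ 0.995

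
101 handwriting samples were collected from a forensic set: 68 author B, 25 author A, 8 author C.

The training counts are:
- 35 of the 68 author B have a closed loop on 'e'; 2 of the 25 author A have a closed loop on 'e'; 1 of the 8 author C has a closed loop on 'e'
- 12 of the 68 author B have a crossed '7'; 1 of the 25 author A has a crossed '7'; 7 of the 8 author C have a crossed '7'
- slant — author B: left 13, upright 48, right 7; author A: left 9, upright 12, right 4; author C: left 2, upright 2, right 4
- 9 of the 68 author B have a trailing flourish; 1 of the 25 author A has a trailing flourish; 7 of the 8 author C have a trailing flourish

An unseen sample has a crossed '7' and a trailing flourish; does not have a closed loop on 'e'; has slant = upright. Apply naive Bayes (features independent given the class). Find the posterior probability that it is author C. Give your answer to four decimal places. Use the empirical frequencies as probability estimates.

0.7046

author B: (68/101) × (33/68) × (12/68) × (48/68) × (9/68) ≈ 0.0053868
author A: (25/101) × (23/25) × (1/25) × (12/25) × (1/25) ≈ 0.000174891
author C: (8/101) × (7/8) × (7/8) × (2/8) × (7/8) ≈ 0.0132658
P(author C | x) = 0.0132658 / 0.018827491 ≈ 0.7046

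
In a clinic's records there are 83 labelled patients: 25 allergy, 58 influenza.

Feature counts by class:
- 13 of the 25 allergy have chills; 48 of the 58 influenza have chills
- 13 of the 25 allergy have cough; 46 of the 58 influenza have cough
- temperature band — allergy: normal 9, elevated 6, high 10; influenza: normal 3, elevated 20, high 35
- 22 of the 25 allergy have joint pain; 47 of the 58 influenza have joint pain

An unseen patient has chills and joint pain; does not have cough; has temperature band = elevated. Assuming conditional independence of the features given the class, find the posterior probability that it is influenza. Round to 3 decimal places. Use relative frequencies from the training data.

0.678

allergy: (25/83) × (13/25) × (12/25) × (6/25) × (22/25) ≈ 0.0158782
influenza: (58/83) × (48/58) × (12/58) × (20/58) × (47/58) ≈ 0.033434
P(influenza | x) = 0.033434 / 0.0493122 ≈ 0.678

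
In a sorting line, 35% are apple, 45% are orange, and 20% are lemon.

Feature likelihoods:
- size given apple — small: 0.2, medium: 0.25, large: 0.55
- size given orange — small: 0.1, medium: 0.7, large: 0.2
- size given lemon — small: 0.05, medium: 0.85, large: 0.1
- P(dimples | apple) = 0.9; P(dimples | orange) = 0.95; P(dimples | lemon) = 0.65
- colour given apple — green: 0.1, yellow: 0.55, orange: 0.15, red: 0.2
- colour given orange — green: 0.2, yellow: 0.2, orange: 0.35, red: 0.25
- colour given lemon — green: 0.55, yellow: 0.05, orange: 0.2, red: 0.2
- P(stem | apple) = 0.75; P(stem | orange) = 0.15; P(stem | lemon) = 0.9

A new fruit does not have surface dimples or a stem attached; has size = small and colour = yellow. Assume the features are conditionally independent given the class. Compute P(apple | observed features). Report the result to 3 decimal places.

apple: 0.35 × 0.2 × (1−0.9) × 0.55 × (1−0.75) = 0.0009625
orange: 0.45 × 0.1 × (1−0.95) × 0.2 × (1−0.15) = 0.0003825
lemon: 0.2 × 0.05 × (1−0.65) × 0.05 × (1−0.9) = 0.0000175
P(apple | x) = 0.0009625 / 0.0013625 ≈ 0.706

0.706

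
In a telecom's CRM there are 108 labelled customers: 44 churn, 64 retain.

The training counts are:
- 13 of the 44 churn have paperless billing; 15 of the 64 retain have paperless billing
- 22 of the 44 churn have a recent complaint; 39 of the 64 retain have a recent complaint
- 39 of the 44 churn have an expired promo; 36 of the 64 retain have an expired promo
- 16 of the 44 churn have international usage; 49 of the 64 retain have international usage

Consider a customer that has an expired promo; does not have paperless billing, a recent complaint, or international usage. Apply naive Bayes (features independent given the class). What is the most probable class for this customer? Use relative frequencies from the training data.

churn: (44/108) × (31/44) × (22/44) × (39/44) × (28/44) ≈ 0.0809516
retain: (64/108) × (49/64) × (25/64) × (36/64) × (15/64) = 0.023365020751953125
Highest score → churn.

churn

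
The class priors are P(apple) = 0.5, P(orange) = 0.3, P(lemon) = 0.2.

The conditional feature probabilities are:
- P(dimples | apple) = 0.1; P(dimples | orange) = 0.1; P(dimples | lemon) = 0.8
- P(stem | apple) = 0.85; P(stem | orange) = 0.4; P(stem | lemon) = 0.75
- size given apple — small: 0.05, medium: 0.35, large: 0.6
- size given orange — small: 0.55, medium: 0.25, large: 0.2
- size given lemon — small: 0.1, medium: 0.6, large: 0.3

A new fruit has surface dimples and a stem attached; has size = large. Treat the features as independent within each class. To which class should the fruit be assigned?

apple: 0.5 × 0.1 × 0.85 × 0.6 = 0.0255
orange: 0.3 × 0.1 × 0.4 × 0.2 = 0.0024
lemon: 0.2 × 0.8 × 0.75 × 0.3 = 0.036
Highest score → lemon.

lemon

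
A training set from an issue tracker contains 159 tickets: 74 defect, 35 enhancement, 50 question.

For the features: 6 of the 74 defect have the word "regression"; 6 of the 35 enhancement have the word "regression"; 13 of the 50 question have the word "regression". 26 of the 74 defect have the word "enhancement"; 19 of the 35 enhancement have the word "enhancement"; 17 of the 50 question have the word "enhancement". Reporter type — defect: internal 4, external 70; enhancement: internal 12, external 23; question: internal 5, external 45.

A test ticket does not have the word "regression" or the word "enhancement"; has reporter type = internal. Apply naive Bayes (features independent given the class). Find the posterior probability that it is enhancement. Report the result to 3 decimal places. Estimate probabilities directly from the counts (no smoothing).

0.485

defect: (74/159) × (68/74) × (48/74) × (4/74) ≈ 0.0149951
enhancement: (35/159) × (29/35) × (16/35) × (12/35) ≈ 0.0285868
question: (50/159) × (37/50) × (33/50) × (5/50) ≈ 0.0153585
P(enhancement | x) = 0.0285868 / 0.0589404 ≈ 0.485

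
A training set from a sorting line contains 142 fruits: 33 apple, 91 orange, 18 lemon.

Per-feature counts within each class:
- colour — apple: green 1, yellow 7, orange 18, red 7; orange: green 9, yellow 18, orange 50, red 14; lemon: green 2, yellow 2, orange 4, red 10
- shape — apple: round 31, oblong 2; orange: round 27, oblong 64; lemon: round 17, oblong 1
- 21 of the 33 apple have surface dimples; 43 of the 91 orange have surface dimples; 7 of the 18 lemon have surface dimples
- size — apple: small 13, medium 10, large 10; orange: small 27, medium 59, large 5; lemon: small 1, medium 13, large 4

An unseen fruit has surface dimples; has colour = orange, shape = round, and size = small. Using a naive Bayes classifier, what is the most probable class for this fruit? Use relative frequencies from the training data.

apple: (33/142) × (18/33) × (31/33) × (21/33) × (13/33) ≈ 0.0298515
orange: (91/142) × (50/91) × (27/91) × (43/91) × (27/91) ≈ 0.0146472
lemon: (18/142) × (4/18) × (17/18) × (7/18) × (1/18) ≈ 0.000574779
Highest score → apple.

apple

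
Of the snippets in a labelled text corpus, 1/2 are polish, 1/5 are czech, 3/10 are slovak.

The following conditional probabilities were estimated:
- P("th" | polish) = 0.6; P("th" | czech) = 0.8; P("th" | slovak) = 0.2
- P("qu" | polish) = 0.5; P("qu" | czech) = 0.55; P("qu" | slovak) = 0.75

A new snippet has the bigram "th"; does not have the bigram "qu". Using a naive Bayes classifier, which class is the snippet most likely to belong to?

polish

polish: 0.5 × 0.6 × (1−0.5) = 0.15
czech: 0.2 × 0.8 × (1−0.55) = 0.072
slovak: 0.3 × 0.2 × (1−0.75) = 0.015
Highest score → polish.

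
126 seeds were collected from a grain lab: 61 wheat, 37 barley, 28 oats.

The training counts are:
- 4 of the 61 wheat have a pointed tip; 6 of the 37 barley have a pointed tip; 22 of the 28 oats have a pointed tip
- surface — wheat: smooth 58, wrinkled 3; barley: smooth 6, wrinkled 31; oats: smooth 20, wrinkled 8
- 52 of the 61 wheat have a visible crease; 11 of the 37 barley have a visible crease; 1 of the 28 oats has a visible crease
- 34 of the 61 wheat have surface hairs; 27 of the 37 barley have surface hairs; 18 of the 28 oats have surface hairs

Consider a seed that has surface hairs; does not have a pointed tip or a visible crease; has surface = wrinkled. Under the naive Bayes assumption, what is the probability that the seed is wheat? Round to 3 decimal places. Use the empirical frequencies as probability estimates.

0.016

wheat: (61/126) × (57/61) × (3/61) × (9/61) × (34/61) ≈ 0.00182961
barley: (37/126) × (31/37) × (31/37) × (26/37) × (27/37) ≈ 0.105702
oats: (28/126) × (6/28) × (8/28) × (27/28) × (18/28) ≈ 0.00843399
P(wheat | x) = 0.00182961 / 0.1159656 ≈ 0.016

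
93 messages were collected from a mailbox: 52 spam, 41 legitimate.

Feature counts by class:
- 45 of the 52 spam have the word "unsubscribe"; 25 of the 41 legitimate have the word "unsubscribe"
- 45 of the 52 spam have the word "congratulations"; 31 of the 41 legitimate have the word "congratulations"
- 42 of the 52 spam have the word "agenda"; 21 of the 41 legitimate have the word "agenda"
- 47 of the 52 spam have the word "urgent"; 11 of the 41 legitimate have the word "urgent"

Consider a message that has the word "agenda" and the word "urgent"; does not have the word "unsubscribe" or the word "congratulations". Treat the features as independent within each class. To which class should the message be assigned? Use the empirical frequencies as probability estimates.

spam

spam: (52/93) × (7/52) × (7/52) × (42/52) × (47/52) ≈ 0.00739691
legitimate: (41/93) × (16/41) × (10/41) × (21/41) × (11/41) ≈ 0.0057663
Highest score → spam.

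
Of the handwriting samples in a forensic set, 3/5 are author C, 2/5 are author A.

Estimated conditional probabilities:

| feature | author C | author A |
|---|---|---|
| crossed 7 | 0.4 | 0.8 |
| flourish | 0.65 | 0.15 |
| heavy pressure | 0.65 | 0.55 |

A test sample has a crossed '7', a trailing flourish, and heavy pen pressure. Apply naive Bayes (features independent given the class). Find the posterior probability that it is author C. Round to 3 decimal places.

author C: 0.6 × 0.4 × 0.65 × 0.65 = 0.1014
author A: 0.4 × 0.8 × 0.15 × 0.55 = 0.0264
P(author C | x) = 0.1014 / 0.1278 ≈ 0.793

0.793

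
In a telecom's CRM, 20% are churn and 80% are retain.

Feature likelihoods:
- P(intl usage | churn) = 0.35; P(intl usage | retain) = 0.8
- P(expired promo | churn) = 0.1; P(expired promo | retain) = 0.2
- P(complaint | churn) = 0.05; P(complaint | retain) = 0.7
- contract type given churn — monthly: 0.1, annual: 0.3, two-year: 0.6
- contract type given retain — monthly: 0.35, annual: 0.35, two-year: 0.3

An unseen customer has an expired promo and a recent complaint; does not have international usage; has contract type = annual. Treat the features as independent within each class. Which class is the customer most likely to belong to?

churn: 0.2 × (1−0.35) × 0.1 × 0.05 × 0.3 = 0.000195
retain: 0.8 × (1−0.8) × 0.2 × 0.7 × 0.35 = 0.00784
Highest score → retain.

retain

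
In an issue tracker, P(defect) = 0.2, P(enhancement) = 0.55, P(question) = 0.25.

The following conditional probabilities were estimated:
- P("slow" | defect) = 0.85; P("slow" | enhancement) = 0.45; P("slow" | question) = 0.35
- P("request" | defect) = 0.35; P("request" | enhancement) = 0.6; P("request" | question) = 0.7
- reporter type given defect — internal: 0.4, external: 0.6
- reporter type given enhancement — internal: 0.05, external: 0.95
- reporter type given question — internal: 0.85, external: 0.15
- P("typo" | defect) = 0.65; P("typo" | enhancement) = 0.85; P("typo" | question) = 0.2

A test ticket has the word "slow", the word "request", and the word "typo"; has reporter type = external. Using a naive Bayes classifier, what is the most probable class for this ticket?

defect: 0.2 × 0.85 × 0.35 × 0.6 × 0.65 = 0.023205
enhancement: 0.55 × 0.45 × 0.6 × 0.95 × 0.85 = 0.11991375
question: 0.25 × 0.35 × 0.7 × 0.15 × 0.2 = 0.0018375
Highest score → enhancement.

enhancement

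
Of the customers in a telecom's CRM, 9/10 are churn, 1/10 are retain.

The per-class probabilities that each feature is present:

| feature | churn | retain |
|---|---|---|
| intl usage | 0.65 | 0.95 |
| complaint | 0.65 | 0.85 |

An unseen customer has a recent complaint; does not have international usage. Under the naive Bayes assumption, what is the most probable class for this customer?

churn

churn: 0.9 × (1−0.65) × 0.65 = 0.20475
retain: 0.1 × (1−0.95) × 0.85 = 0.00425
Highest score → churn.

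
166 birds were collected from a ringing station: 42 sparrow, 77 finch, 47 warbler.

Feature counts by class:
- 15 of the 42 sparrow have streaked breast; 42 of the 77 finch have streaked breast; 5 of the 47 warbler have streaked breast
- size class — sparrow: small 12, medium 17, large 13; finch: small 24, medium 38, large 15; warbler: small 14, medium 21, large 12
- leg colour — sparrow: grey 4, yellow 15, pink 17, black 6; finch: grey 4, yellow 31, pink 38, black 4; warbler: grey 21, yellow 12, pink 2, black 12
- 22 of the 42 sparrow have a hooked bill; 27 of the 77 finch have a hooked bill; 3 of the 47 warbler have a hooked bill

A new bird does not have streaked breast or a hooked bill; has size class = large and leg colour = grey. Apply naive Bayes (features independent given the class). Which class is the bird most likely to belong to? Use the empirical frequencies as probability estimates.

sparrow: (42/166) × (27/42) × (13/42) × (4/42) × (20/42) ≈ 0.00228319
finch: (77/166) × (35/77) × (15/77) × (4/77) × (50/77) ≈ 0.00138551
warbler: (47/166) × (42/47) × (12/47) × (21/47) × (44/47) ≈ 0.027021
Highest score → warbler.

warbler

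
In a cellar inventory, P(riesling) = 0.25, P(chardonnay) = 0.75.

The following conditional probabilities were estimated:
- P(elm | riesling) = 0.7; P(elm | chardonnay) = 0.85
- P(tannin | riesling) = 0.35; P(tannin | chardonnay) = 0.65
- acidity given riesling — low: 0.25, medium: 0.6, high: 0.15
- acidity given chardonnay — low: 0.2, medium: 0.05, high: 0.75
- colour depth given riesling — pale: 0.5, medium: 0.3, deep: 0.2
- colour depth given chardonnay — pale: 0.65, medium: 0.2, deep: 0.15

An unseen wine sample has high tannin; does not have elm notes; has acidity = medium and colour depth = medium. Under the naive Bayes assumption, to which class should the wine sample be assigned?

riesling: 0.25 × (1−0.7) × 0.35 × 0.6 × 0.3 = 0.004725
chardonnay: 0.75 × (1−0.85) × 0.65 × 0.05 × 0.2 = 0.00073125
Highest score → riesling.

riesling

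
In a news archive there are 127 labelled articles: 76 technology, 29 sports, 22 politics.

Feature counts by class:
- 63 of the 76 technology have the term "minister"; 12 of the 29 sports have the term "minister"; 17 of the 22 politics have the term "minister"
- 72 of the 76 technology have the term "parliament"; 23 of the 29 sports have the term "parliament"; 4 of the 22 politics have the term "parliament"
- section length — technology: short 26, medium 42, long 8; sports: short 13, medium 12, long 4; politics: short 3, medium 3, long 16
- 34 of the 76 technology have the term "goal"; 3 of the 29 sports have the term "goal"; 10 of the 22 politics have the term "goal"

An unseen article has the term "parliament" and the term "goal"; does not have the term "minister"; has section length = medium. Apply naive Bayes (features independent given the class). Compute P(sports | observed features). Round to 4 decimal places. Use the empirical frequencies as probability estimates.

technology: (76/127) × (13/76) × (72/76) × (42/76) × (34/76) ≈ 0.0239751
sports: (29/127) × (17/29) × (23/29) × (12/29) × (3/29) ≈ 0.00454445
politics: (22/127) × (5/22) × (4/22) × (3/22) × (10/22) ≈ 0.00044369
P(sports | x) = 0.00454445 / 0.02896324 ≈ 0.1569

0.1569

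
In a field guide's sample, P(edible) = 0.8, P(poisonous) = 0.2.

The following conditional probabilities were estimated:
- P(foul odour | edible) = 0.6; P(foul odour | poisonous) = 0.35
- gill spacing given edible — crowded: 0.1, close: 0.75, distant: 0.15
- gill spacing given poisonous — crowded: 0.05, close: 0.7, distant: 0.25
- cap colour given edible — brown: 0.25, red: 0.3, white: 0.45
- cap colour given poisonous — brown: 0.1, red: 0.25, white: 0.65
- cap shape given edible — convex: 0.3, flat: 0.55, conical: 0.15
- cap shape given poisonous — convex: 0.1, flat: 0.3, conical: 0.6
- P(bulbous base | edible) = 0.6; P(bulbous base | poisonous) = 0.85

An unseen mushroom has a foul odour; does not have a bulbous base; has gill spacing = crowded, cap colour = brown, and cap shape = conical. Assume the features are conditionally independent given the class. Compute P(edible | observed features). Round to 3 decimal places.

edible: 0.8 × 0.6 × 0.1 × 0.25 × 0.15 × (1−0.6) = 0.00072
poisonous: 0.2 × 0.35 × 0.05 × 0.1 × 0.6 × (1−0.85) = 0.0000315
P(edible | x) = 0.00072 / 0.0007515 ≈ 0.958

0.958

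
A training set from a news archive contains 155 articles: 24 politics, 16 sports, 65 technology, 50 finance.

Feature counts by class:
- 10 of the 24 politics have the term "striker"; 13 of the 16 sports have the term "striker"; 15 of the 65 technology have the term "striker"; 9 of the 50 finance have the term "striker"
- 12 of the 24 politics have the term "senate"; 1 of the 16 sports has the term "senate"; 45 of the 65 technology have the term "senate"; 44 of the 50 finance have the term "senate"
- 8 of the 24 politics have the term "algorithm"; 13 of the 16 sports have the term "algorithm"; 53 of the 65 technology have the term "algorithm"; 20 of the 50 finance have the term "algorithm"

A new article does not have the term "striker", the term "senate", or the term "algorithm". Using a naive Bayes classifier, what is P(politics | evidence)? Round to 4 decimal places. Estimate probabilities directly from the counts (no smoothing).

politics: (24/155) × (14/24) × (12/24) × (16/24) ≈ 0.0301075
sports: (16/155) × (3/16) × (15/16) × (3/16) ≈ 0.00340222
technology: (65/155) × (50/65) × (20/65) × (12/65) ≈ 0.0183241
finance: (50/155) × (41/50) × (6/50) × (30/50) ≈ 0.0190452
P(politics | x) = 0.0301075 / 0.07087902 ≈ 0.4248

0.4248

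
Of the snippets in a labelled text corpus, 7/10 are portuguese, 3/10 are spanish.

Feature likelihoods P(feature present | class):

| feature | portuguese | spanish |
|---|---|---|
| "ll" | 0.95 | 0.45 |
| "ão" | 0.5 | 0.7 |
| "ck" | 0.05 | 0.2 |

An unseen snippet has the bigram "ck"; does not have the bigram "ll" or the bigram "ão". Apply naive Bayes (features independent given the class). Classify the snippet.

portuguese: 0.7 × (1−0.95) × (1−0.5) × 0.05 = 0.000875
spanish: 0.3 × (1−0.45) × (1−0.7) × 0.2 = 0.0099
Highest score → spanish.

spanish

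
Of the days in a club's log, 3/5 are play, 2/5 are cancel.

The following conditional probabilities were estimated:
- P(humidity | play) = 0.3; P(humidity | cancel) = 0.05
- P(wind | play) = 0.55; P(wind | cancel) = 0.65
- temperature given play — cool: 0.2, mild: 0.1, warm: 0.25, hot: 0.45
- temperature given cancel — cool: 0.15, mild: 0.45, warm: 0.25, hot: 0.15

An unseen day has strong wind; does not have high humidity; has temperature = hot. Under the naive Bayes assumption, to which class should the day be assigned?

play

play: 0.6 × (1−0.3) × 0.55 × 0.45 = 0.10395
cancel: 0.4 × (1−0.05) × 0.65 × 0.15 = 0.03705
Highest score → play.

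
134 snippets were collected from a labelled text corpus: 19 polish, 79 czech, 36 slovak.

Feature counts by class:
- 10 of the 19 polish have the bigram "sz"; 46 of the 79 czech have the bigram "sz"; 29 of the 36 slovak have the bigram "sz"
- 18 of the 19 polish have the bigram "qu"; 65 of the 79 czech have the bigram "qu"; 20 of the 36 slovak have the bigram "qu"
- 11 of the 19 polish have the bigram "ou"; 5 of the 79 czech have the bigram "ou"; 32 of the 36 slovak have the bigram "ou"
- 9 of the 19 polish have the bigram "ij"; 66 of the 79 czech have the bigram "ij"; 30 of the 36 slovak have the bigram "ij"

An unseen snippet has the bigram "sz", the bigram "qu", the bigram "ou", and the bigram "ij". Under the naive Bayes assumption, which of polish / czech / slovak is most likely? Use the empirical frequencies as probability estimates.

slovak

polish: (19/134) × (10/19) × (18/19) × (11/19) × (9/19) ≈ 0.0193884
czech: (79/134) × (46/79) × (65/79) × (5/79) × (66/79) ≈ 0.0149348
slovak: (36/134) × (29/36) × (20/36) × (32/36) × (30/36) ≈ 0.0890609
Highest score → slovak.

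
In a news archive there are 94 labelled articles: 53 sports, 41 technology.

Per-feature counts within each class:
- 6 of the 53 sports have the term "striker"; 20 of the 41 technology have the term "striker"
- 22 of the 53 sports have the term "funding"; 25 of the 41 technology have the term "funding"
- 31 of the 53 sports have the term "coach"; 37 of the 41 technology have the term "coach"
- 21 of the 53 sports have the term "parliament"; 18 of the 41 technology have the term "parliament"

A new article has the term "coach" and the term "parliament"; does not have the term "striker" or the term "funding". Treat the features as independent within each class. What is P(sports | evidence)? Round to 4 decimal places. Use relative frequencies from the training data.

sports: (53/94) × (47/53) × (31/53) × (31/53) × (21/53) ≈ 0.0677774
technology: (41/94) × (21/41) × (16/41) × (37/41) × (18/41) ≈ 0.0345409
P(sports | x) = 0.0677774 / 0.1023183 ≈ 0.6624

0.6624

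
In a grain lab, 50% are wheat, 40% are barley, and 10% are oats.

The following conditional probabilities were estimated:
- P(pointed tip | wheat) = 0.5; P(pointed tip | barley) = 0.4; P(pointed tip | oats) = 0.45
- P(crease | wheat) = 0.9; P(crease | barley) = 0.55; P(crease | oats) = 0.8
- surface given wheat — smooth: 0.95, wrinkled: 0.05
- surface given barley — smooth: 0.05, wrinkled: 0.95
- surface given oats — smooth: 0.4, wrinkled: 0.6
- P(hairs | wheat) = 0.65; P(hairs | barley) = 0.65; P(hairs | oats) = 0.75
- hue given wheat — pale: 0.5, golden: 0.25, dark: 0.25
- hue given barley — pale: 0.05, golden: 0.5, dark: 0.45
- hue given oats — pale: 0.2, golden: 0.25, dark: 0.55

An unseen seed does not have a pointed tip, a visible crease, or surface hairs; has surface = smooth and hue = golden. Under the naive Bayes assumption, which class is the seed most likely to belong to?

wheat

wheat: 0.5 × (1−0.5) × (1−0.9) × 0.95 × (1−0.65) × 0.25 = 0.002078125
barley: 0.4 × (1−0.4) × (1−0.55) × 0.05 × (1−0.65) × 0.5 = 0.000945
oats: 0.1 × (1−0.45) × (1−0.8) × 0.4 × (1−0.75) × 0.25 = 0.000275
Highest score → wheat.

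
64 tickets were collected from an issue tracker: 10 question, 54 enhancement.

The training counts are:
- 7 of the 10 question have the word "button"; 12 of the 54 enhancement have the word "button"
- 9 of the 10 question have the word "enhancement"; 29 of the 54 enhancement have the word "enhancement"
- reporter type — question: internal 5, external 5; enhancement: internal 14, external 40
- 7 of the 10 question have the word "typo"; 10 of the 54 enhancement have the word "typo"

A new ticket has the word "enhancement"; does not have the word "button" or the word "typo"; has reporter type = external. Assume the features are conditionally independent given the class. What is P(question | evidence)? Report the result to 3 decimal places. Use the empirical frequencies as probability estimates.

0.029

question: (10/64) × (3/10) × (9/10) × (5/10) × (3/10) = 0.006328125
enhancement: (54/64) × (42/54) × (29/54) × (40/54) × (44/54) ≈ 0.212715
P(question | x) = 0.006328125 / 0.219043125 ≈ 0.029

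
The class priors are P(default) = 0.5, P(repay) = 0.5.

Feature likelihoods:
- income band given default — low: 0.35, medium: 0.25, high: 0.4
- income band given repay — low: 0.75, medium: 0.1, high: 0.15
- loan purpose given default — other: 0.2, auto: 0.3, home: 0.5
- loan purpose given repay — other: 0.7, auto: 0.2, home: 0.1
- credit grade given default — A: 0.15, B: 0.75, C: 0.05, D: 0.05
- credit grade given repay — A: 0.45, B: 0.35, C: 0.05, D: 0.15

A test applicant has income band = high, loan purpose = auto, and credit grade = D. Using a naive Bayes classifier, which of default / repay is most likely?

default

default: 0.5 × 0.4 × 0.3 × 0.05 = 0.003
repay: 0.5 × 0.15 × 0.2 × 0.15 = 0.00225
Highest score → default.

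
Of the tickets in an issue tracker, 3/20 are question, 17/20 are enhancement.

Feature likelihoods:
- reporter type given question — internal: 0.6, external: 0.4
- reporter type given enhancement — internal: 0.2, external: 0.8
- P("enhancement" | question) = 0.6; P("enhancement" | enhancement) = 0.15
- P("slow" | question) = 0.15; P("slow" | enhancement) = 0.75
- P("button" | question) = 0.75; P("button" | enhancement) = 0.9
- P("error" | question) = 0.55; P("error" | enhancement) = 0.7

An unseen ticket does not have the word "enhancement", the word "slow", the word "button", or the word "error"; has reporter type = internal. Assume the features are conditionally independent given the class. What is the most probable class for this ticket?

question: 0.15 × 0.6 × (1−0.6) × (1−0.15) × (1−0.75) × (1−0.55) = 0.0034425
enhancement: 0.85 × 0.2 × (1−0.15) × (1−0.75) × (1−0.9) × (1−0.7) = 0.00108375
Highest score → question.

question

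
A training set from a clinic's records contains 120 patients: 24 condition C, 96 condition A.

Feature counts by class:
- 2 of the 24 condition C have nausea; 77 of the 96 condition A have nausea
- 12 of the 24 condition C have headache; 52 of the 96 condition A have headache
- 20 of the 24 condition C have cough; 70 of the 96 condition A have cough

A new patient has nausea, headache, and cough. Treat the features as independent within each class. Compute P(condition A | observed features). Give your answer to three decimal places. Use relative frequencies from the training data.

0.973

condition C: (24/120) × (2/24) × (12/24) × (20/24) ≈ 0.00694444
condition A: (96/120) × (77/96) × (52/96) × (70/96) ≈ 0.253436
P(condition A | x) = 0.253436 / 0.26038044 ≈ 0.973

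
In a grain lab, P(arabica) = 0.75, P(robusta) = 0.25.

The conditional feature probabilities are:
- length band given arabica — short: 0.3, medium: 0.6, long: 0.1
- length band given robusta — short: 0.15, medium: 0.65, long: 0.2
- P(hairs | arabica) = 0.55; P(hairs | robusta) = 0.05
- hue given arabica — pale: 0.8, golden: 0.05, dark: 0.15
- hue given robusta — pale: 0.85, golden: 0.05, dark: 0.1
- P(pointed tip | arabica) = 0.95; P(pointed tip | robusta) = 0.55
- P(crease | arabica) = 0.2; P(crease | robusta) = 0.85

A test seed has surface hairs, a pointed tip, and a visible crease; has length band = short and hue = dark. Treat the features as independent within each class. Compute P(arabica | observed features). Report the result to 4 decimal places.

arabica: 0.75 × 0.3 × 0.55 × 0.15 × 0.95 × 0.2 = 0.003526875
robusta: 0.25 × 0.15 × 0.05 × 0.1 × 0.55 × 0.85 = 0.00008765625
P(arabica | x) = 0.003526875 / 0.00361453125 ≈ 0.9757

0.9757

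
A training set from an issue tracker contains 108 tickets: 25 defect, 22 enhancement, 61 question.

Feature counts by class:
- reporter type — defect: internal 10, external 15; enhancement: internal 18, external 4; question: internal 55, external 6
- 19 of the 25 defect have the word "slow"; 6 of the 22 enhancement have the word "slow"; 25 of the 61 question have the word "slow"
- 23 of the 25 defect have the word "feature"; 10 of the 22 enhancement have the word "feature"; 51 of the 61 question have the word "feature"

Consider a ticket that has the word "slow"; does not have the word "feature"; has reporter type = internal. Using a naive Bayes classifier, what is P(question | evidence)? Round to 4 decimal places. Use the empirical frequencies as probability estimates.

0.5293

defect: (25/108) × (10/25) × (19/25) × (2/25) ≈ 0.00562963
enhancement: (22/108) × (18/22) × (6/22) × (12/22) ≈ 0.0247934
question: (61/108) × (55/61) × (25/61) × (10/61) ≈ 0.0342152
P(question | x) = 0.0342152 / 0.06463823 ≈ 0.5293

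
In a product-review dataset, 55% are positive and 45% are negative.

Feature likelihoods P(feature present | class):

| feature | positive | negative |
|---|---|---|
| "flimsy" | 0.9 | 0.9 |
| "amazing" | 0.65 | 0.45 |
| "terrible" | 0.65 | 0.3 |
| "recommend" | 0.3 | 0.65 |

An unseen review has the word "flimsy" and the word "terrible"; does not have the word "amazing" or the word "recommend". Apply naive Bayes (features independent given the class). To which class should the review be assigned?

positive

positive: 0.55 × 0.9 × (1−0.65) × 0.65 × (1−0.3) = 0.07882875
negative: 0.45 × 0.9 × (1−0.45) × 0.3 × (1−0.65) = 0.02338875
Highest score → positive.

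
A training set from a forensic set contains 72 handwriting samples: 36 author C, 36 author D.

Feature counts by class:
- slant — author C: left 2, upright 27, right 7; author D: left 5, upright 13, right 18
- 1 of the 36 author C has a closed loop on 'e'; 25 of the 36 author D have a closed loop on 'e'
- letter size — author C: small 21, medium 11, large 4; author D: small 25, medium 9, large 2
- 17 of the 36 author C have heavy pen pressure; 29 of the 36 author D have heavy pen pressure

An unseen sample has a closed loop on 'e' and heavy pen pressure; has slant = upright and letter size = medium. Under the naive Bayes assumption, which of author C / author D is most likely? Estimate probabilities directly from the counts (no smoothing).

author C: (36/72) × (27/36) × (1/36) × (11/36) × (17/36) ≈ 0.00150302
author D: (36/72) × (13/36) × (25/36) × (9/36) × (29/36) ≈ 0.0252513
Highest score → author D.

author D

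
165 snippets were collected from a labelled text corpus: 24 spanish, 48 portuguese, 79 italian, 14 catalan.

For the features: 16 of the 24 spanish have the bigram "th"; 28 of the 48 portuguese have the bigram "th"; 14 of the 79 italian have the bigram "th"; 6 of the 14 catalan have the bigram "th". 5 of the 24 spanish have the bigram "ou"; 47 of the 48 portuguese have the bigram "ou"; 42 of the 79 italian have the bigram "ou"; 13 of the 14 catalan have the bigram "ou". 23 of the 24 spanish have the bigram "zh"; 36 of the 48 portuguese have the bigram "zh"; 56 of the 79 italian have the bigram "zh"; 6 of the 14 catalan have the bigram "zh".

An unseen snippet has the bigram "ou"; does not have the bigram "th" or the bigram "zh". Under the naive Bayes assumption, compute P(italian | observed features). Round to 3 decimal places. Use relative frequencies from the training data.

0.522

spanish: (24/165) × (8/24) × (5/24) × (1/24) ≈ 0.000420875
portuguese: (48/165) × (20/48) × (47/48) × (12/48) ≈ 0.0296717
italian: (79/165) × (65/79) × (42/79) × (23/79) ≈ 0.0609751
catalan: (14/165) × (8/14) × (13/14) × (8/14) ≈ 0.0257267
P(italian | x) = 0.0609751 / 0.116794375 ≈ 0.522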